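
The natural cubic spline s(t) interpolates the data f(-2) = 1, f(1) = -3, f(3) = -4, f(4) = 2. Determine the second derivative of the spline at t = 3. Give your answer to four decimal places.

6.7857

With m_i denoting the second derivative at x_i, h_i = 3, 2, 1, and Δ_i = (y_(i+1) − y_i)/h_i = -4/3, -1/2, 6:
  3·m_0 + 10·m_1 + 2·m_2 = 6(Δ_1 - Δ_0) = 5
  2·m_1 + 6·m_2 + 1·m_3 = 6(Δ_2 - Δ_1) = 39
Natural end conditions: m_0 = m_3 = 0.
Solving: m_0 = 0, m_1 = -6/7, m_2 = 95/14, m_3 = 0.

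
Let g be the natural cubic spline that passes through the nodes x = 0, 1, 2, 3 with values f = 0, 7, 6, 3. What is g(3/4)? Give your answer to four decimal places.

5.9063

Write σ_i for g''(x_i). With h_i = 1, 1, 1 and divided differences Δ_i = 7, -1, -3, the continuity of g' gives the tridiagonal system
  1·σ_0 + 4·σ_1 + 1·σ_2 = 6(Δ_1 - Δ_0) = -48
  1·σ_1 + 4·σ_2 + 1·σ_3 = 6(Δ_2 - Δ_1) = -12
Natural end conditions: σ_0 = σ_3 = 0.
Hence σ_0 = 0, σ_1 = -12, σ_2 = 0, σ_3 = 0.
On [0, 1], g(x) = 0 + 9·x + 0·x² - 2·x³.
With x = 3/4: g(3/4) = 189/32.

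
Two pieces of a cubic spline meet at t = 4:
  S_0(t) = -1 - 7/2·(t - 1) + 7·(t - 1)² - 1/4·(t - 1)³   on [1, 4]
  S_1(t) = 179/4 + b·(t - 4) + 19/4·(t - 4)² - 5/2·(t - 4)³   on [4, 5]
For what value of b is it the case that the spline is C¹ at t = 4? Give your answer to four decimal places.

31.7500

S_0'(t) = -7/2 + 14·(t - 1) - 3/4·(t - 1)², so S_0'(4) = 127/4. On the right, S_1'(4) = b, so b = 127/4.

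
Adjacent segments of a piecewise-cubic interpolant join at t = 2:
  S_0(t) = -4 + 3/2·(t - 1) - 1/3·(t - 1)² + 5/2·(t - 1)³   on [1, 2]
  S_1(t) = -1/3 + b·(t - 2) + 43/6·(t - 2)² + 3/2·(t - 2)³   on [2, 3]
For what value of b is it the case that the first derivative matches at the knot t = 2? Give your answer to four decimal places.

8.3333

S_0'(t) = 3/2 - 2/3·(t - 1) + 15/2·(t - 1)², so S_0'(2) = 25/3. On the right, S_1'(2) = b, so b = 25/3.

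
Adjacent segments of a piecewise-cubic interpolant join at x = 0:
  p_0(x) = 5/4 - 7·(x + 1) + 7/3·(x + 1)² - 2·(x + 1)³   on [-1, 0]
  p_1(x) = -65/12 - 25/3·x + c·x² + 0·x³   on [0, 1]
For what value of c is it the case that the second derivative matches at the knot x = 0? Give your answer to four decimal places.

-3.6667

p_0''(x) = 14/3 - 12·(x + 1), so p_0''(0) = -22/3. On the right, p_1''(0) = 2c, so c = -11/3.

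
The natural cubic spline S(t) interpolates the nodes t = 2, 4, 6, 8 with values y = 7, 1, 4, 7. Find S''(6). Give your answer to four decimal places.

With σ_i denoting the second derivative at x_i, h_i = 2, 2, 2, and Δ_i = (y_(i+1) − y_i)/h_i = -3, 3/2, 3/2:
  2·σ_0 + 8·σ_1 + 2·σ_2 = 6(Δ_1 - Δ_0) = 27
  2·σ_1 + 8·σ_2 + 2·σ_3 = 6(Δ_2 - Δ_1) = 0
Natural end conditions: σ_0 = σ_3 = 0.
Solving: σ_0 = 0, σ_1 = 18/5, σ_2 = -9/10, σ_3 = 0.

-0.9000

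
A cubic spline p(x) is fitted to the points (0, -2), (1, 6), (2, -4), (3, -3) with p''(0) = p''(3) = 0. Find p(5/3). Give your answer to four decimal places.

With σ_i denoting the second derivative at x_i, h_i = 1, 1, 1, and Δ_i = (y_(i+1) − y_i)/h_i = 8, -10, 1:
  1·σ_0 + 4·σ_1 + 1·σ_2 = 6(Δ_1 - Δ_0) = -108
  1·σ_1 + 4·σ_2 + 1·σ_3 = 6(Δ_2 - Δ_1) = 66
Natural end conditions: σ_0 = σ_3 = 0.
Solving the tridiagonal system: σ_0 = 0, σ_1 = -166/5, σ_2 = 124/5, σ_3 = 0.
On [1, 2], p(x) = 6 - 46/15·(x - 1) - 83/5·(x - 1)² + 29/3·(x - 1)³.
With (x - 1) = 2/3: p(5/3) = -226/405.

-0.5580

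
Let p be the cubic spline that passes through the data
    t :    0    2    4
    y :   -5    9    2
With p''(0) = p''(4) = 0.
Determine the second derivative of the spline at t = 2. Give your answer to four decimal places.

-7.8750

Put σ_i = p'' at the i-th knot. Here h = (2, 2) and Δ = (7, -7/2), so the interior equations h_(i-1)·σ_(i-1) + 2(h_(i-1)+h_i)·σ_i + h_i·σ_(i+1) = 6(Δ_i − Δ_(i-1)) read
  2·σ_0 + 8·σ_1 + 2·σ_2 = 6(Δ_1 - Δ_0) = -63
Natural end conditions: σ_0 = σ_2 = 0.
Solving the tridiagonal system: σ_0 = 0, σ_1 = -63/8, σ_2 = 0.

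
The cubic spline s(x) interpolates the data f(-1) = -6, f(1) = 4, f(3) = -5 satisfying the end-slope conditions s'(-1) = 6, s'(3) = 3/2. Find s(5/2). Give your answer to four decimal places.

-4.1563

Let M_i = s''(x_i). Step sizes h_i = 2, 2; slopes of the chords Δ_i = (y_(i+1) - y_i)/h_i = 5, -9/2.
  2·M_0 + 8·M_1 + 2·M_2 = 6(Δ_1 - Δ_0) = -57
Clamped end conditions give two more equations: 2h_0·M_0 + h_0·M_1 = 6(Δ_0 - s'(-1)) = -6 and h_1·M_1 + 2h_1·M_2 = 6(s'(3) - Δ_1) = 36.
Solving the tridiagonal system: M_0 = 9/2, M_1 = -12, M_2 = 15.
On [1, 3], s(x) = 4 - 3/2·(x - 1) - 6·(x - 1)² + 9/4·(x - 1)³.
With (x - 1) = 3/2: s(5/2) = -133/32.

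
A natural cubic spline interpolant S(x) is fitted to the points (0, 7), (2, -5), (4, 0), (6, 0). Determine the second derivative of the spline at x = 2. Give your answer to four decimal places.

With M_i denoting the second derivative at x_i, h_i = 2, 2, 2, and Δ_i = (y_(i+1) − y_i)/h_i = -6, 5/2, 0:
  2·M_0 + 8·M_1 + 2·M_2 = 6(Δ_1 - Δ_0) = 51
  2·M_1 + 8·M_2 + 2·M_3 = 6(Δ_2 - Δ_1) = -15
Natural end conditions: M_0 = M_3 = 0.
Hence M_0 = 0, M_1 = 73/10, M_2 = -37/10, M_3 = 0.

7.3000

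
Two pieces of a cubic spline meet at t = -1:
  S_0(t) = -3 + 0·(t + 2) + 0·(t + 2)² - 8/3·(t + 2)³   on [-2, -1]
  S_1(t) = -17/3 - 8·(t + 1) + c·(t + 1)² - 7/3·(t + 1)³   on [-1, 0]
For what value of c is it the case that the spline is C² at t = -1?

S_0''(t) = 0 - 16·(t + 2), so S_0''(-1) = -16. On the right, S_1''(-1) = 2c, so c = -8.

-8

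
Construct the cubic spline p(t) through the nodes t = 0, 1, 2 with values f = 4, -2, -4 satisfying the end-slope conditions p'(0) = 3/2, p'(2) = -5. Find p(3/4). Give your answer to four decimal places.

-0.2715

Let σ_i = p''(x_i). Step sizes h_i = 1, 1; slopes of the chords Δ_i = (y_(i+1) - y_i)/h_i = -6, -2.
  1·σ_0 + 4·σ_1 + 1·σ_2 = 6(Δ_1 - Δ_0) = 24
Clamped end conditions give two more equations: 2h_0·σ_0 + h_0·σ_1 = 6(Δ_0 - p'(0)) = -45 and h_1·σ_1 + 2h_1·σ_2 = 6(p'(2) - Δ_1) = -18.
Solving: σ_0 = -127/4, σ_1 = 37/2, σ_2 = -73/4.
On [0, 1], p(t) = 4 + 3/2·t - 127/8·t² + 67/8·t³.
With t = 3/4: p(3/4) = -139/512.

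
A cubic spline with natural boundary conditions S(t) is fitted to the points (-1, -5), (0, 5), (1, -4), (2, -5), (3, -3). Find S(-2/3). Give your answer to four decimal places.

-0.0053

Write M_i for S''(x_i). With h_i = 1, 1, 1, 1 and divided differences Δ_i = 10, -9, -1, 2, the continuity of S' gives the tridiagonal system
  1·M_0 + 4·M_1 + 1·M_2 = 6(Δ_1 - Δ_0) = -114
  1·M_1 + 4·M_2 + 1·M_3 = 6(Δ_2 - Δ_1) = 48
  1·M_2 + 4·M_3 + 1·M_4 = 6(Δ_3 - Δ_2) = 18
Natural end conditions: M_0 = M_4 = 0.
Forward elimination and back-substitution give M_0 = 0, M_1 = -471/14, M_2 = 144/7, M_3 = -9/14, M_4 = 0.
On [-1, 0], S(t) = -5 + 437/28·(t + 1) + 0·(t + 1)² - 157/28·(t + 1)³.
With (t + 1) = 1/3: S(-2/3) = -1/189.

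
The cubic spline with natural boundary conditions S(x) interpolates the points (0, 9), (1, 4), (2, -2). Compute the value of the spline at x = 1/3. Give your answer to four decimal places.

7.4074

Let M_i = S''(x_i). Step sizes h_i = 1, 1; slopes of the chords Δ_i = (y_(i+1) - y_i)/h_i = -5, -6.
  1·M_0 + 4·M_1 + 1·M_2 = 6(Δ_1 - Δ_0) = -6
Natural end conditions: M_0 = M_2 = 0.
Solving: M_0 = 0, M_1 = -3/2, M_2 = 0.
On [0, 1], S(x) = 9 - 19/4·x + 0·x² - 1/4·x³.
With x = 1/3: S(1/3) = 200/27.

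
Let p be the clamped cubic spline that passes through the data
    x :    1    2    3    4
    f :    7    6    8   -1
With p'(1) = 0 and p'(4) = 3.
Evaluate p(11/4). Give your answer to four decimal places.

Let m_i = p''(x_i). Step sizes h_i = 1, 1, 1; slopes of the chords Δ_i = (y_(i+1) - y_i)/h_i = -1, 2, -9.
  1·m_0 + 4·m_1 + 1·m_2 = 6(Δ_1 - Δ_0) = 18
  1·m_1 + 4·m_2 + 1·m_3 = 6(Δ_2 - Δ_1) = -66
Clamped end conditions give two more equations: 2h_0·m_0 + h_0·m_1 = 6(Δ_0 - p'(1)) = -6 and h_2·m_2 + 2h_2·m_3 = 6(p'(4) - Δ_2) = 72.
Hence m_0 = -54/5, m_1 = 78/5, m_2 = -168/5, m_3 = 264/5.
On [2, 3], p(x) = 6 + 12/5·(x - 2) + 39/5·(x - 2)² - 41/5·(x - 2)³.
With (x - 2) = 3/4: p(11/4) = 2793/320.

8.7281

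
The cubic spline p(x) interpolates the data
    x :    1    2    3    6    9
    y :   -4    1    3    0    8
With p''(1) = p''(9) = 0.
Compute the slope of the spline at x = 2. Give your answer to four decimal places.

Let σ_i = p''(x_i). Step sizes h_i = 1, 1, 3, 3; slopes of the chords Δ_i = (y_(i+1) - y_i)/h_i = 5, 2, -1, 8/3.
  1·σ_0 + 4·σ_1 + 1·σ_2 = 6(Δ_1 - Δ_0) = -18
  1·σ_1 + 8·σ_2 + 3·σ_3 = 6(Δ_2 - Δ_1) = -18
  3·σ_2 + 12·σ_3 + 3·σ_4 = 6(Δ_3 - Δ_2) = 22
Natural end conditions: σ_0 = σ_4 = 0.
Forward elimination and back-substitution give σ_0 = 0, σ_1 = -107/28, σ_2 = -19/7, σ_3 = 211/84, σ_4 = 0.
On [2, 3], p'(x) = b_1 + 2c_1·(x - 2) + 3d_1·(x - 2)² with b_1 = Δ_1 - h_1(2σ_1 + σ_2)/6 = 313/84, c_1 = σ_1/2 = -107/56, d_1 = (σ_2 - σ_1)/(6h_1) = 31/168. So p'(2) = 313/84.

3.7262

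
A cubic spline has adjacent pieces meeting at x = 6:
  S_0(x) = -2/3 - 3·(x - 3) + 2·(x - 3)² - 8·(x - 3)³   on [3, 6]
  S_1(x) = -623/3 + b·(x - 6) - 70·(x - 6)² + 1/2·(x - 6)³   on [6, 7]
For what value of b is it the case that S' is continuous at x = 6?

-207

S_0'(x) = -3 + 4·(x - 3) - 24·(x - 3)², so S_0'(6) = -207. On the right, S_1'(6) = b, so b = -207.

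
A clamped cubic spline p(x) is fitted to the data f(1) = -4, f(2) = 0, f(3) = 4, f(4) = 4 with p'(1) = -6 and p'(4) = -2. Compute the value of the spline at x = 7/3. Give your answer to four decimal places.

Write σ_i for p''(x_i). With h_i = 1, 1, 1 and divided differences Δ_i = 4, 4, 0, the continuity of p' gives the tridiagonal system
  1·σ_0 + 4·σ_1 + 1·σ_2 = 6(Δ_1 - Δ_0) = 0
  1·σ_1 + 4·σ_2 + 1·σ_3 = 6(Δ_2 - Δ_1) = -24
Clamped end conditions give two more equations: 2h_0·σ_0 + h_0·σ_1 = 6(Δ_0 - p'(1)) = 60 and h_2·σ_2 + 2h_2·σ_3 = 6(p'(4) - Δ_2) = -12.
Forward elimination and back-substitution give σ_0 = 508/15, σ_1 = -116/15, σ_2 = -44/15, σ_3 = -68/15.
On [2, 3], p(x) = 0 + 106/15·(x - 2) - 58/15·(x - 2)² + 4/5·(x - 2)³.
With (x - 2) = 1/3: p(7/3) = 88/45.

1.9556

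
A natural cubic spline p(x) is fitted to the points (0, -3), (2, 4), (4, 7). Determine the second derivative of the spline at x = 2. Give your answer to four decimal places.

-1.5000

With σ_i denoting the second derivative at x_i, h_i = 2, 2, and Δ_i = (y_(i+1) − y_i)/h_i = 7/2, 3/2:
  2·σ_0 + 8·σ_1 + 2·σ_2 = 6(Δ_1 - Δ_0) = -12
Natural end conditions: σ_0 = σ_2 = 0.
Solving the tridiagonal system: σ_0 = 0, σ_1 = -3/2, σ_2 = 0.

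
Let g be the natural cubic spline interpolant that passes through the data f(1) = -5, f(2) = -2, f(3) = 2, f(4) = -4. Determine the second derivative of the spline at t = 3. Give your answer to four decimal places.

-16.4000

Let m_i = g''(x_i). Step sizes h_i = 1, 1, 1; slopes of the chords Δ_i = (y_(i+1) - y_i)/h_i = 3, 4, -6.
  1·m_0 + 4·m_1 + 1·m_2 = 6(Δ_1 - Δ_0) = 6
  1·m_1 + 4·m_2 + 1·m_3 = 6(Δ_2 - Δ_1) = -60
Natural end conditions: m_0 = m_3 = 0.
Hence m_0 = 0, m_1 = 28/5, m_2 = -82/5, m_3 = 0.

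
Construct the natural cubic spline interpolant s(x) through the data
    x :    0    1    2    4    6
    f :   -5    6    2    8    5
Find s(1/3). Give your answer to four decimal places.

Write M_i for s''(x_i). With h_i = 1, 1, 2, 2 and divided differences Δ_i = 11, -4, 3, -3/2, the continuity of s' gives the tridiagonal system
  1·M_0 + 4·M_1 + 1·M_2 = 6(Δ_1 - Δ_0) = -90
  1·M_1 + 6·M_2 + 2·M_3 = 6(Δ_2 - Δ_1) = 42
  2·M_2 + 8·M_3 + 2·M_4 = 6(Δ_3 - Δ_2) = -27
Natural end conditions: M_0 = M_4 = 0.
Forward elimination and back-substitution give M_0 = 0, M_1 = -725/28, M_2 = 95/7, M_3 = -379/56, M_4 = 0.
On [0, 1], s(x) = -5 + 2573/168·x + 0·x² - 725/168·x³.
With x = 1/3: s(1/3) = -31/567.

-0.0547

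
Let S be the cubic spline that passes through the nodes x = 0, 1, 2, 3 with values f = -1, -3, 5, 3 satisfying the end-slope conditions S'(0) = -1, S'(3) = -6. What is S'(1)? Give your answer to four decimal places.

Let m_i = S''(x_i). Step sizes h_i = 1, 1, 1; slopes of the chords Δ_i = (y_(i+1) - y_i)/h_i = -2, 8, -2.
  1·m_0 + 4·m_1 + 1·m_2 = 6(Δ_1 - Δ_0) = 60
  1·m_1 + 4·m_2 + 1·m_3 = 6(Δ_2 - Δ_1) = -60
Clamped end conditions give two more equations: 2h_0·m_0 + h_0·m_1 = 6(Δ_0 - S'(0)) = -6 and h_2·m_2 + 2h_2·m_3 = 6(S'(3) - Δ_2) = -24.
Forward elimination and back-substitution give m_0 = -224/15, m_1 = 358/15, m_2 = -308/15, m_3 = -26/15.
On [1, 2], S'(x) = b_1 + 2c_1·(x - 1) + 3d_1·(x - 1)² with b_1 = Δ_1 - h_1(2m_1 + m_2)/6 = 52/15, c_1 = m_1/2 = 179/15, d_1 = (m_2 - m_1)/(6h_1) = -37/5. So S'(1) = 52/15.

3.4667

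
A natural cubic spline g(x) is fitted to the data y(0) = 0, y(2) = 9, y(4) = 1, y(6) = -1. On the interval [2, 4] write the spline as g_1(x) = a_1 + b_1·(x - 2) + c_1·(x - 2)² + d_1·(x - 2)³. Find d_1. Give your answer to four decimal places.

0.9583

Put σ_i = g'' at the i-th knot. Here h = (2, 2, 2) and Δ = (9/2, -4, -1), so the interior equations h_(i-1)·σ_(i-1) + 2(h_(i-1)+h_i)·σ_i + h_i·σ_(i+1) = 6(Δ_i − Δ_(i-1)) read
  2·σ_0 + 8·σ_1 + 2·σ_2 = 6(Δ_1 - Δ_0) = -51
  2·σ_1 + 8·σ_2 + 2·σ_3 = 6(Δ_2 - Δ_1) = 18
Natural end conditions: σ_0 = σ_3 = 0.
Hence σ_0 = 0, σ_1 = -37/5, σ_2 = 41/10, σ_3 = 0.
On [2, 4], with g_1(x) = a_1 + b_1·(x - 2) + c_1·(x - 2)² + d_1·(x - 2)³: c_1 = σ_1/2 = -37/10, d_1 = (σ_2 - σ_1)/(6h_1) = 23/24, b_1 = Δ_1 - h_1(2σ_1 + σ_2)/6 = -13/30.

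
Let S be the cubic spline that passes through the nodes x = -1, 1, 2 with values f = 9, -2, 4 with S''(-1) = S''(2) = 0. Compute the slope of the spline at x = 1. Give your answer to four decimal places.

Put M_i = S'' at the i-th knot. Here h = (2, 1) and Δ = (-11/2, 6), so the interior equations h_(i-1)·M_(i-1) + 2(h_(i-1)+h_i)·M_i + h_i·M_(i+1) = 6(Δ_i − Δ_(i-1)) read
  2·M_0 + 6·M_1 + 1·M_2 = 6(Δ_1 - Δ_0) = 69
Natural end conditions: M_0 = M_2 = 0.
Solving the tridiagonal system: M_0 = 0, M_1 = 23/2, M_2 = 0.
On [1, 2], S'(x) = b_1 + 2c_1·(x - 1) + 3d_1·(x - 1)² with b_1 = Δ_1 - h_1(2M_1 + M_2)/6 = 13/6, c_1 = M_1/2 = 23/4, d_1 = (M_2 - M_1)/(6h_1) = -23/12. So S'(1) = 13/6.

2.1667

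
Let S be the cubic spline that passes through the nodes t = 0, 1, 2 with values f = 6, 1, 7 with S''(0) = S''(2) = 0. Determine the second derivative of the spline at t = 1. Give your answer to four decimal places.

Write M_i for S''(x_i). With h_i = 1, 1 and divided differences Δ_i = -5, 6, the continuity of S' gives the tridiagonal system
  1·M_0 + 4·M_1 + 1·M_2 = 6(Δ_1 - Δ_0) = 66
Natural end conditions: M_0 = M_2 = 0.
Forward elimination and back-substitution give M_0 = 0, M_1 = 33/2, M_2 = 0.

16.5000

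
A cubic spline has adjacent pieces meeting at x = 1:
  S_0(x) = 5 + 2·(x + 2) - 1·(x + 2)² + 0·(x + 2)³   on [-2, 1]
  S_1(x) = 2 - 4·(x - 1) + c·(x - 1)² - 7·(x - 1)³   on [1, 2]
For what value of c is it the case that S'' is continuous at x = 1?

S_0''(x) = -2 + 0·(x + 2), so S_0''(1) = -2. On the right, S_1''(1) = 2c, so c = -1.

-1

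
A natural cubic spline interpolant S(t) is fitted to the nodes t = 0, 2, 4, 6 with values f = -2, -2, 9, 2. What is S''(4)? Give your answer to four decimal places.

-8.3000

With M_i denoting the second derivative at x_i, h_i = 2, 2, 2, and Δ_i = (y_(i+1) − y_i)/h_i = 0, 11/2, -7/2:
  2·M_0 + 8·M_1 + 2·M_2 = 6(Δ_1 - Δ_0) = 33
  2·M_1 + 8·M_2 + 2·M_3 = 6(Δ_2 - Δ_1) = -54
Natural end conditions: M_0 = M_3 = 0.
Hence M_0 = 0, M_1 = 31/5, M_2 = -83/10, M_3 = 0.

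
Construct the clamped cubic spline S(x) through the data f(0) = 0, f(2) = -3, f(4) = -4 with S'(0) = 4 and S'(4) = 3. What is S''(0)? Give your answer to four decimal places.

Put m_i = S'' at the i-th knot. Here h = (2, 2) and Δ = (-3/2, -1/2), so the interior equations h_(i-1)·m_(i-1) + 2(h_(i-1)+h_i)·m_i + h_i·m_(i+1) = 6(Δ_i − Δ_(i-1)) read
  2·m_0 + 8·m_1 + 2·m_2 = 6(Δ_1 - Δ_0) = 6
Clamped end conditions give two more equations: 2h_0·m_0 + h_0·m_1 = 6(Δ_0 - S'(0)) = -33 and h_1·m_1 + 2h_1·m_2 = 6(S'(4) - Δ_1) = 21.
Hence m_0 = -37/4, m_1 = 2, m_2 = 17/4.

-9.2500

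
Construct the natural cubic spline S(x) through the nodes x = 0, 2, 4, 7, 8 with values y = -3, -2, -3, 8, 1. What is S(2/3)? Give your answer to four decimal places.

With M_i denoting the second derivative at x_i, h_i = 2, 2, 3, 1, and Δ_i = (y_(i+1) − y_i)/h_i = 1/2, -1/2, 11/3, -7:
  2·M_0 + 8·M_1 + 2·M_2 = 6(Δ_1 - Δ_0) = -6
  2·M_1 + 10·M_2 + 3·M_3 = 6(Δ_2 - Δ_1) = 25
  3·M_2 + 8·M_3 + 1·M_4 = 6(Δ_3 - Δ_2) = -64
Natural end conditions: M_0 = M_4 = 0.
Solving the tridiagonal system: M_0 = 0, M_1 = -605/268, M_2 = 404/67, M_3 = -1375/134, M_4 = 0.
On [0, 2], S(x) = -3 + 1007/804·x + 0·x² - 605/3216·x³.
With x = 2/3: S(2/3) = -12052/5427.

-2.2207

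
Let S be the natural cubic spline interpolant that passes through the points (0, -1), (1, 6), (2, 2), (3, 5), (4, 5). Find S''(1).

Write M_i for S''(x_i). With h_i = 1, 1, 1, 1 and divided differences Δ_i = 7, -4, 3, 0, the continuity of S' gives the tridiagonal system
  1·M_0 + 4·M_1 + 1·M_2 = 6(Δ_1 - Δ_0) = -66
  1·M_1 + 4·M_2 + 1·M_3 = 6(Δ_2 - Δ_1) = 42
  1·M_2 + 4·M_3 + 1·M_4 = 6(Δ_3 - Δ_2) = -18
Natural end conditions: M_0 = M_4 = 0.
Forward elimination and back-substitution give M_0 = 0, M_1 = -21, M_2 = 18, M_3 = -9, M_4 = 0.

-21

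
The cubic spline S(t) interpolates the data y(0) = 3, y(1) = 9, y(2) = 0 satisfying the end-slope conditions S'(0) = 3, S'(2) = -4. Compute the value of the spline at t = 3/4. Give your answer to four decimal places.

Let M_i = S''(x_i). Step sizes h_i = 1, 1; slopes of the chords Δ_i = (y_(i+1) - y_i)/h_i = 6, -9.
  1·M_0 + 4·M_1 + 1·M_2 = 6(Δ_1 - Δ_0) = -90
Clamped end conditions give two more equations: 2h_0·M_0 + h_0·M_1 = 6(Δ_0 - S'(0)) = 18 and h_1·M_1 + 2h_1·M_2 = 6(S'(2) - Δ_1) = 30.
Solving the tridiagonal system: M_0 = 28, M_1 = -38, M_2 = 34.
On [0, 1], S(t) = 3 + 3·t + 14·t² - 11·t³.
With t = 3/4: S(3/4) = 543/64.

8.4844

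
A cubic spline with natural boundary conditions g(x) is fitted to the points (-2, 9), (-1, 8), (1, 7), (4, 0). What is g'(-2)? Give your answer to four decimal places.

With M_i denoting the second derivative at x_i, h_i = 1, 2, 3, and Δ_i = (y_(i+1) − y_i)/h_i = -1, -1/2, -7/3:
  1·M_0 + 6·M_1 + 2·M_2 = 6(Δ_1 - Δ_0) = 3
  2·M_1 + 10·M_2 + 3·M_3 = 6(Δ_2 - Δ_1) = -11
Natural end conditions: M_0 = M_3 = 0.
Forward elimination and back-substitution give M_0 = 0, M_1 = 13/14, M_2 = -9/7, M_3 = 0.
On [-2, -1], g'(x) = b_0 + 2c_0·(x + 2) + 3d_0·(x + 2)² with b_0 = Δ_0 - h_0(2M_0 + M_1)/6 = -97/84, c_0 = M_0/2 = 0, d_0 = (M_1 - M_0)/(6h_0) = 13/84. So g'(-2) = -97/84.

-1.1548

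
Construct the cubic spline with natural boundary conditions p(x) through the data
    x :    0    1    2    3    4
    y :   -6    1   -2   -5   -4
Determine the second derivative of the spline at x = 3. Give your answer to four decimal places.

5.3571

With M_i denoting the second derivative at x_i, h_i = 1, 1, 1, 1, and Δ_i = (y_(i+1) − y_i)/h_i = 7, -3, -3, 1:
  1·M_0 + 4·M_1 + 1·M_2 = 6(Δ_1 - Δ_0) = -60
  1·M_1 + 4·M_2 + 1·M_3 = 6(Δ_2 - Δ_1) = 0
  1·M_2 + 4·M_3 + 1·M_4 = 6(Δ_3 - Δ_2) = 24
Natural end conditions: M_0 = M_4 = 0.
Solving: M_0 = 0, M_1 = -219/14, M_2 = 18/7, M_3 = 75/14, M_4 = 0.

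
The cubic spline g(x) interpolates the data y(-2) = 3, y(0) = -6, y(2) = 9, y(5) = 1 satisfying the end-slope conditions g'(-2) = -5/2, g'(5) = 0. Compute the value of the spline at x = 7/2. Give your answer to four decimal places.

Write M_i for g''(x_i). With h_i = 2, 2, 3 and divided differences Δ_i = -9/2, 15/2, -8/3, the continuity of g' gives the tridiagonal system
  2·M_0 + 8·M_1 + 2·M_2 = 6(Δ_1 - Δ_0) = 72
  2·M_1 + 10·M_2 + 3·M_3 = 6(Δ_2 - Δ_1) = -61
Clamped end conditions give two more equations: 2h_0·M_0 + h_0·M_1 = 6(Δ_0 - g'(-2)) = -12 and h_2·M_2 + 2h_2·M_3 = 6(g'(5) - Δ_2) = 16.
Solving: M_0 = -378/37, M_1 = 534/37, M_2 = -426/37, M_3 = 935/111.
On [2, 5], g(x) = 9 + 343/74·(x - 2) - 213/37·(x - 2)² + 2213/1998·(x - 2)³.
With (x - 2) = 3/2: g(7/2) = 3989/592.

6.7382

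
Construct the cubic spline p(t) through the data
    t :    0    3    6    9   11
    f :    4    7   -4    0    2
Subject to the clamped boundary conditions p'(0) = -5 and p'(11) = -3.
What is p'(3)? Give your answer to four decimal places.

-0.1268

Let M_i = p''(x_i). Step sizes h_i = 3, 3, 3, 2; slopes of the chords Δ_i = (y_(i+1) - y_i)/h_i = 1, -11/3, 4/3, 1.
  3·M_0 + 12·M_1 + 3·M_2 = 6(Δ_1 - Δ_0) = -28
  3·M_1 + 12·M_2 + 3·M_3 = 6(Δ_2 - Δ_1) = 30
  3·M_2 + 10·M_3 + 2·M_4 = 6(Δ_3 - Δ_2) = -2
Clamped end conditions give two more equations: 2h_0·M_0 + h_0·M_1 = 6(Δ_0 - p'(0)) = 36 and h_3·M_3 + 2h_3·M_4 = 6(p'(11) - Δ_3) = -24.
Solving: M_0 = 1864/213, M_1 = -1172/213, M_2 = 836/213, M_3 = -14/71, M_4 = -419/71.
On [3, 6], p'(t) = b_1 + 2c_1·(t - 3) + 3d_1·(t - 3)² with b_1 = Δ_1 - h_1(2M_1 + M_2)/6 = -9/71, c_1 = M_1/2 = -586/213, d_1 = (M_2 - M_1)/(6h_1) = 1004/1917. So p'(3) = -9/71.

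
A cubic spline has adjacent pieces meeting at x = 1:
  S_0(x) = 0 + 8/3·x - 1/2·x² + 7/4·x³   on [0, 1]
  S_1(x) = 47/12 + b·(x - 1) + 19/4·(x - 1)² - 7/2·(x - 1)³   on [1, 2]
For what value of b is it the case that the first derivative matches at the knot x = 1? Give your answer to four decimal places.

6.9167

S_0'(x) = 8/3 - 1·x + 21/4·x², so S_0'(1) = 83/12. On the right, S_1'(1) = b, so b = 83/12.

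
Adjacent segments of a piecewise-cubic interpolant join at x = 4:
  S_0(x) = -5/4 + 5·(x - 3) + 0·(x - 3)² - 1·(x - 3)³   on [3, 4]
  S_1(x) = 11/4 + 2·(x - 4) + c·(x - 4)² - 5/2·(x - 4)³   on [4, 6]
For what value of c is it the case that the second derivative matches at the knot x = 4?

S_0''(x) = 0 - 6·(x - 3), so S_0''(4) = -6. On the right, S_1''(4) = 2c, so c = -3.

-3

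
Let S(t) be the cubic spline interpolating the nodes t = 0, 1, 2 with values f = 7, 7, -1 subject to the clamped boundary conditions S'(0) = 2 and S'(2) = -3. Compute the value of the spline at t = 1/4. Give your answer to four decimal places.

7.5508

Let M_i = S''(x_i). Step sizes h_i = 1, 1; slopes of the chords Δ_i = (y_(i+1) - y_i)/h_i = 0, -8.
  1·M_0 + 4·M_1 + 1·M_2 = 6(Δ_1 - Δ_0) = -48
Clamped end conditions give two more equations: 2h_0·M_0 + h_0·M_1 = 6(Δ_0 - S'(0)) = -12 and h_1·M_1 + 2h_1·M_2 = 6(S'(2) - Δ_1) = 30.
Solving: M_0 = 7/2, M_1 = -19, M_2 = 49/2.
On [0, 1], S(t) = 7 + 2·t + 7/4·t² - 15/4·t³.
With t = 1/4: S(1/4) = 1933/256.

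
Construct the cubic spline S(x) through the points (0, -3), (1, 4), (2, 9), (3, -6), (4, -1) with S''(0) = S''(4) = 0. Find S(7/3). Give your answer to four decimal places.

4.5926

Put M_i = S'' at the i-th knot. Here h = (1, 1, 1, 1) and Δ = (7, 5, -15, 5), so the interior equations h_(i-1)·M_(i-1) + 2(h_(i-1)+h_i)·M_i + h_i·M_(i+1) = 6(Δ_i − Δ_(i-1)) read
  1·M_0 + 4·M_1 + 1·M_2 = 6(Δ_1 - Δ_0) = -12
  1·M_1 + 4·M_2 + 1·M_3 = 6(Δ_2 - Δ_1) = -120
  1·M_2 + 4·M_3 + 1·M_4 = 6(Δ_3 - Δ_2) = 120
Natural end conditions: M_0 = M_4 = 0.
Solving the tridiagonal system: M_0 = 0, M_1 = 15/2, M_2 = -42, M_3 = 81/2, M_4 = 0.
On [2, 3], S(x) = 9 - 31/4·(x - 2) - 21·(x - 2)² + 55/4·(x - 2)³.
With (x - 2) = 1/3: S(7/3) = 124/27.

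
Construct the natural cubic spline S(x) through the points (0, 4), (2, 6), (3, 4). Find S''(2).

With M_i denoting the second derivative at x_i, h_i = 2, 1, and Δ_i = (y_(i+1) − y_i)/h_i = 1, -2:
  2·M_0 + 6·M_1 + 1·M_2 = 6(Δ_1 - Δ_0) = -18
Natural end conditions: M_0 = M_2 = 0.
Solving: M_0 = 0, M_1 = -3, M_2 = 0.

-3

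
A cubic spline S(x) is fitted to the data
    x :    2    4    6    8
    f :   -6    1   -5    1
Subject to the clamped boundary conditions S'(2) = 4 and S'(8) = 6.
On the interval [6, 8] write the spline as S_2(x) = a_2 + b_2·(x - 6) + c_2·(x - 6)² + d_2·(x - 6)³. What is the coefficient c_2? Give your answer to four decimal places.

2.9333

Let m_i = S''(x_i). Step sizes h_i = 2, 2, 2; slopes of the chords Δ_i = (y_(i+1) - y_i)/h_i = 7/2, -3, 3.
  2·m_0 + 8·m_1 + 2·m_2 = 6(Δ_1 - Δ_0) = -39
  2·m_1 + 8·m_2 + 2·m_3 = 6(Δ_2 - Δ_1) = 36
Clamped end conditions give two more equations: 2h_0·m_0 + h_0·m_1 = 6(Δ_0 - S'(2)) = -3 and h_2·m_2 + 2h_2·m_3 = 6(S'(8) - Δ_2) = 18.
Solving: m_0 = 83/30, m_1 = -211/30, m_2 = 88/15, m_3 = 47/30.
On [6, 8], with S_2(x) = a_2 + b_2·(x - 6) + c_2·(x - 6)² + d_2·(x - 6)³: c_2 = m_2/2 = 44/15, d_2 = (m_3 - m_2)/(6h_2) = -43/120, b_2 = Δ_2 - h_2(2m_2 + m_3)/6 = -43/30.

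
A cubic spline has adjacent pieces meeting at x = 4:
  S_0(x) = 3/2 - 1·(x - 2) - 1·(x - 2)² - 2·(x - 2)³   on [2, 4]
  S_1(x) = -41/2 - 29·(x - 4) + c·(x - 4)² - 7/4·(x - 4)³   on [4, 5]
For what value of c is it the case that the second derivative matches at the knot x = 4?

S_0''(x) = -2 - 12·(x - 2), so S_0''(4) = -26. On the right, S_1''(4) = 2c, so c = -13.

-13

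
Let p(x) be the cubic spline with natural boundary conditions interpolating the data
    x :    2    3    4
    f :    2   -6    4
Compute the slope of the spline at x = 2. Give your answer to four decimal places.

-12.5000

With M_i denoting the second derivative at x_i, h_i = 1, 1, and Δ_i = (y_(i+1) − y_i)/h_i = -8, 10:
  1·M_0 + 4·M_1 + 1·M_2 = 6(Δ_1 - Δ_0) = 108
Natural end conditions: M_0 = M_2 = 0.
Hence M_0 = 0, M_1 = 27, M_2 = 0.
On [2, 3], p'(x) = b_0 + 2c_0·(x - 2) + 3d_0·(x - 2)² with b_0 = Δ_0 - h_0(2M_0 + M_1)/6 = -25/2, c_0 = M_0/2 = 0, d_0 = (M_1 - M_0)/(6h_0) = 9/2. So p'(2) = -25/2.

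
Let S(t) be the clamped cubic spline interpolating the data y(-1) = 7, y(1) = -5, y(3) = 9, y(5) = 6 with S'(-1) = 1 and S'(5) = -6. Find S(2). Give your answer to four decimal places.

Let σ_i = S''(x_i). Step sizes h_i = 2, 2, 2; slopes of the chords Δ_i = (y_(i+1) - y_i)/h_i = -6, 7, -3/2.
  2·σ_0 + 8·σ_1 + 2·σ_2 = 6(Δ_1 - Δ_0) = 78
  2·σ_1 + 8·σ_2 + 2·σ_3 = 6(Δ_2 - Δ_1) = -51
Clamped end conditions give two more equations: 2h_0·σ_0 + h_0·σ_1 = 6(Δ_0 - S'(-1)) = -42 and h_2·σ_2 + 2h_2·σ_3 = 6(S'(5) - Δ_2) = -27.
Hence σ_0 = -571/30, σ_1 = 256/15, σ_2 = -307/30, σ_3 = -49/30.
On [1, 3], S(t) = -5 - 29/30·(t - 1) + 128/15·(t - 1)² - 91/40·(t - 1)³.
With (t - 1) = 1: S(2) = 7/24.

0.2917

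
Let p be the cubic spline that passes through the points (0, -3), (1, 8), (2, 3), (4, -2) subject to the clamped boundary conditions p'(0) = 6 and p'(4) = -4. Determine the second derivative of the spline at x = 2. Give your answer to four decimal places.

Put σ_i = p'' at the i-th knot. Here h = (1, 1, 2) and Δ = (11, -5, -5/2), so the interior equations h_(i-1)·σ_(i-1) + 2(h_(i-1)+h_i)·σ_i + h_i·σ_(i+1) = 6(Δ_i − Δ_(i-1)) read
  1·σ_0 + 4·σ_1 + 1·σ_2 = 6(Δ_1 - Δ_0) = -96
  1·σ_1 + 6·σ_2 + 2·σ_3 = 6(Δ_2 - Δ_1) = 15
Clamped end conditions give two more equations: 2h_0·σ_0 + h_0·σ_1 = 6(Δ_0 - p'(0)) = 30 and h_2·σ_2 + 2h_2·σ_3 = 6(p'(4) - Δ_2) = -9.
Solving: σ_0 = 713/22, σ_1 = -383/11, σ_2 = 239/22, σ_3 = -169/22.

10.8636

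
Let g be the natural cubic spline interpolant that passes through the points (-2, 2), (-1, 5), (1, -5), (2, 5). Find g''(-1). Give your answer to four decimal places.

-14.6250

Let M_i = g''(x_i). Step sizes h_i = 1, 2, 1; slopes of the chords Δ_i = (y_(i+1) - y_i)/h_i = 3, -5, 10.
  1·M_0 + 6·M_1 + 2·M_2 = 6(Δ_1 - Δ_0) = -48
  2·M_1 + 6·M_2 + 1·M_3 = 6(Δ_2 - Δ_1) = 90
Natural end conditions: M_0 = M_3 = 0.
Forward elimination and back-substitution give M_0 = 0, M_1 = -117/8, M_2 = 159/8, M_3 = 0.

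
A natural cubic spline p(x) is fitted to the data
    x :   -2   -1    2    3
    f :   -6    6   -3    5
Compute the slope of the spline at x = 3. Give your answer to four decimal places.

10.4182

Put m_i = p'' at the i-th knot. Here h = (1, 3, 1) and Δ = (12, -3, 8), so the interior equations h_(i-1)·m_(i-1) + 2(h_(i-1)+h_i)·m_i + h_i·m_(i+1) = 6(Δ_i − Δ_(i-1)) read
  1·m_0 + 8·m_1 + 3·m_2 = 6(Δ_1 - Δ_0) = -90
  3·m_1 + 8·m_2 + 1·m_3 = 6(Δ_2 - Δ_1) = 66
Natural end conditions: m_0 = m_3 = 0.
Solving the tridiagonal system: m_0 = 0, m_1 = -918/55, m_2 = 798/55, m_3 = 0.
On [2, 3], p'(x) = b_2 + 2c_2·(x - 2) + 3d_2·(x - 2)² with b_2 = Δ_2 - h_2(2m_2 + m_3)/6 = 174/55, c_2 = m_2/2 = 399/55, d_2 = (m_3 - m_2)/(6h_2) = -133/55. So p'(3) = 573/55.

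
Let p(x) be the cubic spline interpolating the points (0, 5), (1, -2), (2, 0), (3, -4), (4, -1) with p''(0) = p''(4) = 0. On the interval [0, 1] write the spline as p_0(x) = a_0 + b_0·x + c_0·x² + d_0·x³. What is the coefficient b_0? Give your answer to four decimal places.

-9.9643

Write m_i for p''(x_i). With h_i = 1, 1, 1, 1 and divided differences Δ_i = -7, 2, -4, 3, the continuity of p' gives the tridiagonal system
  1·m_0 + 4·m_1 + 1·m_2 = 6(Δ_1 - Δ_0) = 54
  1·m_1 + 4·m_2 + 1·m_3 = 6(Δ_2 - Δ_1) = -36
  1·m_2 + 4·m_3 + 1·m_4 = 6(Δ_3 - Δ_2) = 42
Natural end conditions: m_0 = m_4 = 0.
Forward elimination and back-substitution give m_0 = 0, m_1 = 249/14, m_2 = -120/7, m_3 = 207/14, m_4 = 0.
On [0, 1], with p_0(x) = a_0 + b_0·x + c_0·x² + d_0·x³: c_0 = m_0/2 = 0, d_0 = (m_1 - m_0)/(6h_0) = 83/28, b_0 = Δ_0 - h_0(2m_0 + m_1)/6 = -279/28.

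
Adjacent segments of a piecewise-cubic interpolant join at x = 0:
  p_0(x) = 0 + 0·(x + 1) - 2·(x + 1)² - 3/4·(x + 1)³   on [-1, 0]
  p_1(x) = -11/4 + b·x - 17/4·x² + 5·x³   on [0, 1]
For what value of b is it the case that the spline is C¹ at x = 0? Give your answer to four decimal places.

p_0'(x) = 0 - 4·(x + 1) - 9/4·(x + 1)², so p_0'(0) = -25/4. On the right, p_1'(0) = b, so b = -25/4.

-6.2500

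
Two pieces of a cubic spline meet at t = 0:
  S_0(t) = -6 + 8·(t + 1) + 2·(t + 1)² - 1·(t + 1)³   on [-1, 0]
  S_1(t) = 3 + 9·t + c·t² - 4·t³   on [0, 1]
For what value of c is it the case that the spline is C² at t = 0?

S_0''(t) = 4 - 6·(t + 1), so S_0''(0) = -2. On the right, S_1''(0) = 2c, so c = -1.

-1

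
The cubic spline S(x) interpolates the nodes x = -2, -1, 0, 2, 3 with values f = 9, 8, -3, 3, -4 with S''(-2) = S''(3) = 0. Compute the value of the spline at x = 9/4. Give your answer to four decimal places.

2.2236

Let M_i = S''(x_i). Step sizes h_i = 1, 1, 2, 1; slopes of the chords Δ_i = (y_(i+1) - y_i)/h_i = -1, -11, 3, -7.
  1·M_0 + 4·M_1 + 1·M_2 = 6(Δ_1 - Δ_0) = -60
  1·M_1 + 6·M_2 + 2·M_3 = 6(Δ_2 - Δ_1) = 84
  2·M_2 + 6·M_3 + 1·M_4 = 6(Δ_3 - Δ_2) = -60
Natural end conditions: M_0 = M_4 = 0.
Solving: M_0 = 0, M_1 = -1272/61, M_2 = 1428/61, M_3 = -1086/61, M_4 = 0.
On [2, 3], S(x) = 3 - 65/61·(x - 2) - 543/61·(x - 2)² + 181/61·(x - 2)³.
With (x - 2) = 1/4: S(9/4) = 8681/3904.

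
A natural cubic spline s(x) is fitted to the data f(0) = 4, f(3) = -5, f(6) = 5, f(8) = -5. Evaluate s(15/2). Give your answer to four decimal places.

-1.4949

Let M_i = s''(x_i). Step sizes h_i = 3, 3, 2; slopes of the chords Δ_i = (y_(i+1) - y_i)/h_i = -3, 10/3, -5.
  3·M_0 + 12·M_1 + 3·M_2 = 6(Δ_1 - Δ_0) = 38
  3·M_1 + 10·M_2 + 2·M_3 = 6(Δ_2 - Δ_1) = -50
Natural end conditions: M_0 = M_3 = 0.
Solving: M_0 = 0, M_1 = 530/111, M_2 = -238/37, M_3 = 0.
On [6, 8], s(x) = 5 - 79/111·(x - 6) - 119/37·(x - 6)² + 119/222·(x - 6)³.
With (x - 6) = 3/2: s(15/2) = -885/592.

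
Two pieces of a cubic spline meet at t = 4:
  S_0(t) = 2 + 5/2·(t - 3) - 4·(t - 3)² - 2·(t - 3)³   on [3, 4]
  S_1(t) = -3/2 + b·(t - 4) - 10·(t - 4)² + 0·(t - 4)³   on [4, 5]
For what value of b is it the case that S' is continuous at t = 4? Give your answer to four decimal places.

-11.5000

S_0'(t) = 5/2 - 8·(t - 3) - 6·(t - 3)², so S_0'(4) = -23/2. On the right, S_1'(4) = b, so b = -23/2.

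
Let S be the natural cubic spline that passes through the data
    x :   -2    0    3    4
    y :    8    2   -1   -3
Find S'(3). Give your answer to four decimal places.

With σ_i denoting the second derivative at x_i, h_i = 2, 3, 1, and Δ_i = (y_(i+1) − y_i)/h_i = -3, -1, -2:
  2·σ_0 + 10·σ_1 + 3·σ_2 = 6(Δ_1 - Δ_0) = 12
  3·σ_1 + 8·σ_2 + 1·σ_3 = 6(Δ_2 - Δ_1) = -6
Natural end conditions: σ_0 = σ_3 = 0.
Forward elimination and back-substitution give σ_0 = 0, σ_1 = 114/71, σ_2 = -96/71, σ_3 = 0.
On [3, 4], S'(x) = b_2 + 2c_2·(x - 3) + 3d_2·(x - 3)² with b_2 = Δ_2 - h_2(2σ_2 + σ_3)/6 = -110/71, c_2 = σ_2/2 = -48/71, d_2 = (σ_3 - σ_2)/(6h_2) = 16/71. So S'(3) = -110/71.

-1.5493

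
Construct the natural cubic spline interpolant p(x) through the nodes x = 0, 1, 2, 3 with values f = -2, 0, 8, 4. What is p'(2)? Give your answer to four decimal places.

3.2000

Put σ_i = p'' at the i-th knot. Here h = (1, 1, 1) and Δ = (2, 8, -4), so the interior equations h_(i-1)·σ_(i-1) + 2(h_(i-1)+h_i)·σ_i + h_i·σ_(i+1) = 6(Δ_i − Δ_(i-1)) read
  1·σ_0 + 4·σ_1 + 1·σ_2 = 6(Δ_1 - Δ_0) = 36
  1·σ_1 + 4·σ_2 + 1·σ_3 = 6(Δ_2 - Δ_1) = -72
Natural end conditions: σ_0 = σ_3 = 0.
Solving the tridiagonal system: σ_0 = 0, σ_1 = 72/5, σ_2 = -108/5, σ_3 = 0.
On [2, 3], p'(x) = b_2 + 2c_2·(x - 2) + 3d_2·(x - 2)² with b_2 = Δ_2 - h_2(2σ_2 + σ_3)/6 = 16/5, c_2 = σ_2/2 = -54/5, d_2 = (σ_3 - σ_2)/(6h_2) = 18/5. So p'(2) = 16/5.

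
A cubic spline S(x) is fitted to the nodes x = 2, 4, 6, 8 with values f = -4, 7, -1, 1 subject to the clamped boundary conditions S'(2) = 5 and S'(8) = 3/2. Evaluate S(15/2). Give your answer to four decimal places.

0.0063

Put M_i = S'' at the i-th knot. Here h = (2, 2, 2) and Δ = (11/2, -4, 1), so the interior equations h_(i-1)·M_(i-1) + 2(h_(i-1)+h_i)·M_i + h_i·M_(i+1) = 6(Δ_i − Δ_(i-1)) read
  2·M_0 + 8·M_1 + 2·M_2 = 6(Δ_1 - Δ_0) = -57
  2·M_1 + 8·M_2 + 2·M_3 = 6(Δ_2 - Δ_1) = 30
Clamped end conditions give two more equations: 2h_0·M_0 + h_0·M_1 = 6(Δ_0 - S'(2)) = 3 and h_2·M_2 + 2h_2·M_3 = 6(S'(8) - Δ_2) = 3.
Hence M_0 = 89/15, M_1 = -311/30, M_2 = 211/30, M_3 = -83/30.
On [6, 8], S(x) = -1 - 83/30·(x - 6) + 211/60·(x - 6)² - 49/60·(x - 6)³.
With (x - 6) = 3/2: S(15/2) = 1/160.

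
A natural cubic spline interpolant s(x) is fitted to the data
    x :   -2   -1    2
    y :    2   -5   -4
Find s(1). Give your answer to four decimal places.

Put M_i = s'' at the i-th knot. Here h = (1, 3) and Δ = (-7, 1/3), so the interior equations h_(i-1)·M_(i-1) + 2(h_(i-1)+h_i)·M_i + h_i·M_(i+1) = 6(Δ_i − Δ_(i-1)) read
  1·M_0 + 8·M_1 + 3·M_2 = 6(Δ_1 - Δ_0) = 44
Natural end conditions: M_0 = M_2 = 0.
Forward elimination and back-substitution give M_0 = 0, M_1 = 11/2, M_2 = 0.
On [-1, 2], s(x) = -5 - 31/6·(x + 1) + 11/4·(x + 1)² - 11/36·(x + 1)³.
With (x + 1) = 2: s(1) = -61/9.

-6.7778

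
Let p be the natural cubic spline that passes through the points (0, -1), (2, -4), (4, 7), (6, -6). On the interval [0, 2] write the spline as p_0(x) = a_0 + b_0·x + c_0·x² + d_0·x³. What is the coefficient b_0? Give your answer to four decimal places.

Let M_i = p''(x_i). Step sizes h_i = 2, 2, 2; slopes of the chords Δ_i = (y_(i+1) - y_i)/h_i = -3/2, 11/2, -13/2.
  2·M_0 + 8·M_1 + 2·M_2 = 6(Δ_1 - Δ_0) = 42
  2·M_1 + 8·M_2 + 2·M_3 = 6(Δ_2 - Δ_1) = -72
Natural end conditions: M_0 = M_3 = 0.
Forward elimination and back-substitution give M_0 = 0, M_1 = 8, M_2 = -11, M_3 = 0.
On [0, 2], with p_0(x) = a_0 + b_0·x + c_0·x² + d_0·x³: c_0 = M_0/2 = 0, d_0 = (M_1 - M_0)/(6h_0) = 2/3, b_0 = Δ_0 - h_0(2M_0 + M_1)/6 = -25/6.

-4.1667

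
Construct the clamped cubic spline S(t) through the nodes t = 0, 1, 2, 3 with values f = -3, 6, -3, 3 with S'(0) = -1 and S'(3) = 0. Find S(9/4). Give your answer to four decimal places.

-2.4094

With σ_i denoting the second derivative at x_i, h_i = 1, 1, 1, and Δ_i = (y_(i+1) − y_i)/h_i = 9, -9, 6:
  1·σ_0 + 4·σ_1 + 1·σ_2 = 6(Δ_1 - Δ_0) = -108
  1·σ_1 + 4·σ_2 + 1·σ_3 = 6(Δ_2 - Δ_1) = 90
Clamped end conditions give two more equations: 2h_0·σ_0 + h_0·σ_1 = 6(Δ_0 - S'(0)) = 60 and h_2·σ_2 + 2h_2·σ_3 = 6(S'(3) - Δ_2) = -36.
Hence σ_0 = 844/15, σ_1 = -788/15, σ_2 = 688/15, σ_3 = -614/15.
On [2, 3], S(t) = -3 - 37/15·(t - 2) + 344/15·(t - 2)² - 217/15·(t - 2)³.
With (t - 2) = 1/4: S(9/4) = -771/320.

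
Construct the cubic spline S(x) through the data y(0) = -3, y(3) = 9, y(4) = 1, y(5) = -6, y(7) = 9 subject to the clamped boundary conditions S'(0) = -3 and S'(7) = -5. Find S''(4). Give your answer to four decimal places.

Put m_i = S'' at the i-th knot. Here h = (3, 1, 1, 2) and Δ = (4, -8, -7, 15/2), so the interior equations h_(i-1)·m_(i-1) + 2(h_(i-1)+h_i)·m_i + h_i·m_(i+1) = 6(Δ_i − Δ_(i-1)) read
  3·m_0 + 8·m_1 + 1·m_2 = 6(Δ_1 - Δ_0) = -72
  1·m_1 + 4·m_2 + 1·m_3 = 6(Δ_2 - Δ_1) = 6
  1·m_2 + 6·m_3 + 2·m_4 = 6(Δ_3 - Δ_2) = 87
Clamped end conditions give two more equations: 2h_0·m_0 + h_0·m_1 = 6(Δ_0 - S'(0)) = 42 and h_3·m_3 + 2h_3·m_4 = 6(S'(7) - Δ_3) = -75.
Solving the tridiagonal system: m_0 = 2221/158, m_1 = -1115/79, m_2 = -199/158, m_3 = 1987/79, m_4 = -9899/316.

-1.2595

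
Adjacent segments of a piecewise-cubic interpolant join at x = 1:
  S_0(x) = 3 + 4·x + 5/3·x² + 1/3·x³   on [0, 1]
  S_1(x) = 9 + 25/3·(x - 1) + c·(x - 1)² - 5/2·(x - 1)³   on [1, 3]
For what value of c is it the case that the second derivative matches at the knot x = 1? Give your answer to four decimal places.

2.6667

S_0''(x) = 10/3 + 2·x, so S_0''(1) = 16/3. On the right, S_1''(1) = 2c, so c = 8/3.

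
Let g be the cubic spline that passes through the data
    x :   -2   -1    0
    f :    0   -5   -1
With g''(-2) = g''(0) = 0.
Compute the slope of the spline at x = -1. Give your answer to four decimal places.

-0.5000

Let m_i = g''(x_i). Step sizes h_i = 1, 1; slopes of the chords Δ_i = (y_(i+1) - y_i)/h_i = -5, 4.
  1·m_0 + 4·m_1 + 1·m_2 = 6(Δ_1 - Δ_0) = 54
Natural end conditions: m_0 = m_2 = 0.
Solving: m_0 = 0, m_1 = 27/2, m_2 = 0.
On [-1, 0], g'(x) = b_1 + 2c_1·(x + 1) + 3d_1·(x + 1)² with b_1 = Δ_1 - h_1(2m_1 + m_2)/6 = -1/2, c_1 = m_1/2 = 27/4, d_1 = (m_2 - m_1)/(6h_1) = -9/4. So g'(-1) = -1/2.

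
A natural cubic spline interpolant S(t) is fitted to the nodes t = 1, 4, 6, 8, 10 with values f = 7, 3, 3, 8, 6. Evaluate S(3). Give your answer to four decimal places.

4.1808

Put σ_i = S'' at the i-th knot. Here h = (3, 2, 2, 2) and Δ = (-4/3, 0, 5/2, -1), so the interior equations h_(i-1)·σ_(i-1) + 2(h_(i-1)+h_i)·σ_i + h_i·σ_(i+1) = 6(Δ_i − Δ_(i-1)) read
  3·σ_0 + 10·σ_1 + 2·σ_2 = 6(Δ_1 - Δ_0) = 8
  2·σ_1 + 8·σ_2 + 2·σ_3 = 6(Δ_2 - Δ_1) = 15
  2·σ_2 + 8·σ_3 + 2·σ_4 = 6(Δ_3 - Δ_2) = -21
Natural end conditions: σ_0 = σ_4 = 0.
Forward elimination and back-substitution give σ_0 = 0, σ_1 = 39/142, σ_2 = 373/142, σ_3 = -233/71, σ_4 = 0.
On [1, 4], S(t) = 7 - 1253/852·(t - 1) + 0·(t - 1)² + 13/852·(t - 1)³.
With (t - 1) = 2: S(3) = 1781/426.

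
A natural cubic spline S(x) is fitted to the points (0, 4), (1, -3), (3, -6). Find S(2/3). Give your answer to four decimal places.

-1.0062

With σ_i denoting the second derivative at x_i, h_i = 1, 2, and Δ_i = (y_(i+1) − y_i)/h_i = -7, -3/2:
  1·σ_0 + 6·σ_1 + 2·σ_2 = 6(Δ_1 - Δ_0) = 33
Natural end conditions: σ_0 = σ_2 = 0.
Hence σ_0 = 0, σ_1 = 11/2, σ_2 = 0.
On [0, 1], S(x) = 4 - 95/12·x + 0·x² + 11/12·x³.
With x = 2/3: S(2/3) = -163/162.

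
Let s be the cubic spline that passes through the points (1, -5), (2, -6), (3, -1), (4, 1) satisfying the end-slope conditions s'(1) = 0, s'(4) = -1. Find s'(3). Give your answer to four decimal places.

5.0667

With M_i denoting the second derivative at x_i, h_i = 1, 1, 1, and Δ_i = (y_(i+1) − y_i)/h_i = -1, 5, 2:
  1·M_0 + 4·M_1 + 1·M_2 = 6(Δ_1 - Δ_0) = 36
  1·M_1 + 4·M_2 + 1·M_3 = 6(Δ_2 - Δ_1) = -18
Clamped end conditions give two more equations: 2h_0·M_0 + h_0·M_1 = 6(Δ_0 - s'(1)) = -6 and h_2·M_2 + 2h_2·M_3 = 6(s'(4) - Δ_2) = -18.
Hence M_0 = -142/15, M_1 = 194/15, M_2 = -94/15, M_3 = -88/15.
On [3, 4], s'(x) = b_2 + 2c_2·(x - 3) + 3d_2·(x - 3)² with b_2 = Δ_2 - h_2(2M_2 + M_3)/6 = 76/15, c_2 = M_2/2 = -47/15, d_2 = (M_3 - M_2)/(6h_2) = 1/15. So s'(3) = 76/15.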